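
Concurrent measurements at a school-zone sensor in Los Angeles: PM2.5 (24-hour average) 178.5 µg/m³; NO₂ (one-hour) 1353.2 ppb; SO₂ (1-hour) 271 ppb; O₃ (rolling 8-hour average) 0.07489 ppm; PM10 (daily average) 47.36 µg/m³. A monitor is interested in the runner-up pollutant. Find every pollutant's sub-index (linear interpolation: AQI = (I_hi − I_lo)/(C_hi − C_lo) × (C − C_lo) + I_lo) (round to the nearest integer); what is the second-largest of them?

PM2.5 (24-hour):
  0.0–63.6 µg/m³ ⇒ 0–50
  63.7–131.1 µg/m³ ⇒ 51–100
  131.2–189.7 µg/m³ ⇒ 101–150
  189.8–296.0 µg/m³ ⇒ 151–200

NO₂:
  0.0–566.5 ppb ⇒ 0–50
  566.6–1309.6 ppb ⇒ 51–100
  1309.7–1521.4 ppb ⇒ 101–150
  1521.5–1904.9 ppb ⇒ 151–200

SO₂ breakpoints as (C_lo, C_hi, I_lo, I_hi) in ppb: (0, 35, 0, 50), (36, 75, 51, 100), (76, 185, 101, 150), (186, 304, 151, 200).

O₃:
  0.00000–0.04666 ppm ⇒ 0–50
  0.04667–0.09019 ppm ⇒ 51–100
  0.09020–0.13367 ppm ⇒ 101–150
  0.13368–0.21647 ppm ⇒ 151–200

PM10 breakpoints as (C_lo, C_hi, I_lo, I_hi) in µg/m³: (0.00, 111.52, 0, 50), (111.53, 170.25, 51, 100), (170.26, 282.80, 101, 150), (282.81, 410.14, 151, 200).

PM2.5: 178.5 lies in 131.2–189.7, so I_lo=101, I_hi=150, C_lo=131.2, C_hi=189.7.
(150−101)/(189.7−131.2) × (178.5−131.2) + 101 = 49/58.5 × 47.3 + 101 ≈ 140.62 → 141.
NO₂: row 1309.7–1521.4 (AQI 101–150). (150−101)·(1353.2−1309.7)/(1521.4−1309.7) + 101 = 49·43.5/211.7 + 101 ≈ 111.07 → 111.
SO₂: 271 lies in 186–304, so I_lo=151, I_hi=200, C_lo=186, C_hi=304.
(200−151)/(304−186) × (271−186) + 151 = 49/118 × 85 + 151 ≈ 186.30 → 186.
O₃: 0.07489 lies in 0.04667–0.09019, so I_lo=51, I_hi=100, C_lo=0.04667, C_hi=0.09019.
(100−51)/(0.09019−0.04667) × (0.07489−0.04667) + 51 = 49/0.04352 × 0.02822 + 51 ≈ 82.77 → 83.
PM10: 47.36 lies in 0.00–111.52, so I_lo=0, I_hi=50, C_lo=0.00, C_hi=111.52.
(50−0)/(111.52−0.00) × (47.36−0.00) + 0 = 50/111.52 × 47.36 + 0 ≈ 21.23 → 21.
Sub-indices: PM2.5→141, NO₂→111, SO₂→186, O₃→83, PM10→21. Ranked high→low: 186, 141, 111, 83, 21. Second-highest sub-index = 141.

141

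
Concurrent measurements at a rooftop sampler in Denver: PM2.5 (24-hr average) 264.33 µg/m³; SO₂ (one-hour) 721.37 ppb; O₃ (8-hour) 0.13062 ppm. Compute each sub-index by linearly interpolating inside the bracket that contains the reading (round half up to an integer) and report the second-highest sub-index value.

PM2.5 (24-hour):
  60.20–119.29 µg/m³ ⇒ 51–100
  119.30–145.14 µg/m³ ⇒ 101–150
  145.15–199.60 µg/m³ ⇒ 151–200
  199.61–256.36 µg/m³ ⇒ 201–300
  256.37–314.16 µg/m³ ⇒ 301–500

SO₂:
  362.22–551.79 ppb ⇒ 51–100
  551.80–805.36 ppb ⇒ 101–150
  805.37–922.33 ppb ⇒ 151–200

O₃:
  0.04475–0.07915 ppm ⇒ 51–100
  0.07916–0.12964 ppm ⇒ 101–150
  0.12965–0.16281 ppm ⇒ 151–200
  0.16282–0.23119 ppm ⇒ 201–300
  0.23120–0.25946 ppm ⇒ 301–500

152

PM2.5: 264.33 lies in 256.37–314.16, so I_lo=301, I_hi=500, C_lo=256.37, C_hi=314.16.
(500−301)/(314.16−256.37) × (264.33−256.37) + 301 = 199/57.79 × 7.96 + 301 ≈ 328.41 → 328.
SO₂: 721.37 ∈ [551.80, 805.36] ↔ index [101, 150].
101 + (721.37−551.80)·(150−101)/(805.36−551.80) = 101 + 169.57·49/253.56 ≈ 133.77, so AQI = 134.
O₃: 0.13062 ∈ [0.12965, 0.16281] ↔ index [151, 200].
151 + (0.13062−0.12965)·(200−151)/(0.16281−0.12965) = 151 + 0.00097·49/0.03316 ≈ 152.43, so AQI = 152.
Sub-indices: PM2.5→328, SO₂→134, O₃→152. Ranked high→low: 328, 152, 134. Second-highest sub-index = 152.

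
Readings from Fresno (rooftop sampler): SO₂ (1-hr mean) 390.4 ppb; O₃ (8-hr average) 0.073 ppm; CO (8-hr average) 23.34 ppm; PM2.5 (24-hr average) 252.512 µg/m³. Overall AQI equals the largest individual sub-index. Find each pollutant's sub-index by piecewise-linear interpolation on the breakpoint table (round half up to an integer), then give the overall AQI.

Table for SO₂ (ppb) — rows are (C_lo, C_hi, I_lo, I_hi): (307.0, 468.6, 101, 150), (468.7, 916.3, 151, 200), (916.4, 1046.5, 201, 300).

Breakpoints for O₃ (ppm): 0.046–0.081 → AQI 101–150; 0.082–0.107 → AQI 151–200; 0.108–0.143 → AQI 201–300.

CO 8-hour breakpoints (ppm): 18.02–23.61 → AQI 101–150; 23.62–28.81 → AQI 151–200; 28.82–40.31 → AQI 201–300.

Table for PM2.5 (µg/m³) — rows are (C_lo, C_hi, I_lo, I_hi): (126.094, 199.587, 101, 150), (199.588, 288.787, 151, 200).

180

SO₂: row 307.0–468.6 (AQI 101–150). (150−101)·(390.4−307.0)/(468.6−307.0) + 101 = 49·83.4/161.6 + 101 ≈ 126.29 → 126.
O₃ 0.073: bracket 0.046–0.081 → index 101–150; slope 49/0.035, offset 0.027.
AQI = 101 + 49/0.035·0.027 ≈ 138.80 ⇒ 139.
CO: 23.34 ∈ [18.02, 23.61] ↔ index [101, 150].
101 + (23.34−18.02)·(150−101)/(23.61−18.02) = 101 + 5.32·49/5.59 ≈ 147.63, so AQI = 148.
PM2.5: row 199.588–288.787 (AQI 151–200). (200−151)·(252.512−199.588)/(288.787−199.588) + 151 = 49·52.924/89.199 + 151 ≈ 180.07 → 180.
Sub-indices: SO₂→126, O₃→139, CO→148, PM2.5→180. Overall AQI = max = 180; dominant pollutant is PM2.5.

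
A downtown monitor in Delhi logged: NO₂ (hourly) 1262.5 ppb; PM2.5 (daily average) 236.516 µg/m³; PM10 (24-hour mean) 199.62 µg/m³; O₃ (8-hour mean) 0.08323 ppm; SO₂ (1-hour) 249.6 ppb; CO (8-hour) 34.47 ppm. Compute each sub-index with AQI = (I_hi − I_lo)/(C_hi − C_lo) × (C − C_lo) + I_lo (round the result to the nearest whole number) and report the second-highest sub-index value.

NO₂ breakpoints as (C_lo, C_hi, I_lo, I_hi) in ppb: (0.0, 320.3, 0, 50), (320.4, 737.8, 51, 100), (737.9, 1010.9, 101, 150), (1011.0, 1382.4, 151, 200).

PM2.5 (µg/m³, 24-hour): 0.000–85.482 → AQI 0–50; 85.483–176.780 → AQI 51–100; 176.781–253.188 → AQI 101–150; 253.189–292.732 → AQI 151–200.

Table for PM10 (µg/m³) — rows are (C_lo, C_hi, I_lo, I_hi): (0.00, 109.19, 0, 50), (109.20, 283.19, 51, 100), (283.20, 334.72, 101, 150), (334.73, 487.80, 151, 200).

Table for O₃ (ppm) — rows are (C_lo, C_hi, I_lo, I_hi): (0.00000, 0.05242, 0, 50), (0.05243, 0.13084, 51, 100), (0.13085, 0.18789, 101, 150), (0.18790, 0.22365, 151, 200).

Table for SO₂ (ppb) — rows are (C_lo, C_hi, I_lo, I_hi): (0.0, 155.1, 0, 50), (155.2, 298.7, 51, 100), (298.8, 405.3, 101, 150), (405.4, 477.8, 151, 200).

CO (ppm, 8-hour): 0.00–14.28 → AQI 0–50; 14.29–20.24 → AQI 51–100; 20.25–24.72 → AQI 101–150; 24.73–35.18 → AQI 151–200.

184

NO₂: row 1011.0–1382.4 (AQI 151–200). (200−151)·(1262.5−1011.0)/(1382.4−1011.0) + 151 = 49·251.5/371.4 + 151 ≈ 184.18 → 184.
PM2.5: 236.516 lies in 176.781–253.188, so I_lo=101, I_hi=150, C_lo=176.781, C_hi=253.188.
(150−101)/(253.188−176.781) × (236.516−176.781) + 101 = 49/76.407 × 59.735 + 101 ≈ 139.31 → 139.
PM10: 199.62 ∈ [109.20, 283.19] ↔ index [51, 100].
51 + (199.62−109.20)·(100−51)/(283.19−109.20) = 51 + 90.42·49/173.99 ≈ 76.46, so AQI = 76.
O₃: 0.08323 ∈ [0.05243, 0.13084] ↔ index [51, 100].
51 + (0.08323−0.05243)·(100−51)/(0.13084−0.05243) = 51 + 0.03080·49/0.07841 ≈ 70.25, so AQI = 70.
SO₂: 249.6 lies in 155.2–298.7, so I_lo=51, I_hi=100, C_lo=155.2, C_hi=298.7.
(100−51)/(298.7−155.2) × (249.6−155.2) + 51 = 49/143.5 × 94.4 + 51 ≈ 83.23 → 83.
CO: 34.47 ∈ [24.73, 35.18] ↔ index [151, 200].
151 + (34.47−24.73)·(200−151)/(35.18−24.73) = 151 + 9.74·49/10.45 ≈ 196.67, so AQI = 197.
Sub-indices: NO₂→184, PM2.5→139, PM10→76, O₃→70, SO₂→83, CO→197. Ranked high→low: 197, 184, 139, 83, 76, 70. Second-highest sub-index = 184.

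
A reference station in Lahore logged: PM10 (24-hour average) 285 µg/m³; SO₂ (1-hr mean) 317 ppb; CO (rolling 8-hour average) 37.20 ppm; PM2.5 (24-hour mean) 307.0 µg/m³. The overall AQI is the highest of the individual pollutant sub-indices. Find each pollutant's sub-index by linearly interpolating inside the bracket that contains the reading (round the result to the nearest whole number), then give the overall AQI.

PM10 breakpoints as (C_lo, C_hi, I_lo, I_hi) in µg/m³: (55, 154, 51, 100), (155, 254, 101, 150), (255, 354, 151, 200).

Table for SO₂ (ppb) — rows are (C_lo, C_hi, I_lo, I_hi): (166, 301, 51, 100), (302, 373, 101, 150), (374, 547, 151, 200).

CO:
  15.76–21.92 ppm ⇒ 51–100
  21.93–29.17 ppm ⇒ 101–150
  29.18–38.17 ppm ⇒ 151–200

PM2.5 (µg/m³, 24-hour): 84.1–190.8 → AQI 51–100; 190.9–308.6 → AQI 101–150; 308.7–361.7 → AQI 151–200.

195

PM10: 285 lies in 255–354, so I_lo=151, I_hi=200, C_lo=255, C_hi=354.
(200−151)/(354−255) × (285−255) + 151 = 49/99 × 30 + 151 ≈ 165.85 → 166.
SO₂: 317 ∈ [302, 373] ↔ index [101, 150].
101 + (317−302)·(150−101)/(373−302) = 101 + 15·49/71 ≈ 111.35, so AQI = 111.
CO: 37.20 ∈ [29.18, 38.17] ↔ index [151, 200].
151 + (37.20−29.18)·(200−151)/(38.17−29.18) = 151 + 8.02·49/8.99 ≈ 194.71, so AQI = 195.
PM2.5: row 190.9–308.6 (AQI 101–150). (150−101)·(307.0−190.9)/(308.6−190.9) + 101 = 49·116.1/117.7 + 101 ≈ 149.33 → 149.
Sub-indices: PM10→166, SO₂→111, CO→195, PM2.5→149. Overall AQI = max = 195; dominant pollutant is CO.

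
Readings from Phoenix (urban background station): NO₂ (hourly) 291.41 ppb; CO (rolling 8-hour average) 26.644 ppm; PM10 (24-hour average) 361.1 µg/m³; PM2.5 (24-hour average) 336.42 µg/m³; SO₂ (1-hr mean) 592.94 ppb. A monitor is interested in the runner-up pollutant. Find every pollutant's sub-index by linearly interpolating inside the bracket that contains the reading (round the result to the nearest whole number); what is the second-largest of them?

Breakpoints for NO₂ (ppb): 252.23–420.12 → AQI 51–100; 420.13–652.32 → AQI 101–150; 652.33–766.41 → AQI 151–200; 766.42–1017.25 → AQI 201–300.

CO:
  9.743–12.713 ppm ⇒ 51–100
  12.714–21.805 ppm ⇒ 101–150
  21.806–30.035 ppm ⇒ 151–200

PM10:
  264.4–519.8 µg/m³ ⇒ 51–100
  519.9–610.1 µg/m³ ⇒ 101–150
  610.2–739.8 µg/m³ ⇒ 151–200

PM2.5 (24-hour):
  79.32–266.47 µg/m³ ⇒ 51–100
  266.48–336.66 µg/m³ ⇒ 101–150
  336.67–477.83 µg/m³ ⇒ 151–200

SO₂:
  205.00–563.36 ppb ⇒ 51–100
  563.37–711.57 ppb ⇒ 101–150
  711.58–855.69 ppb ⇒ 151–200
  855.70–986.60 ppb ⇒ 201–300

NO₂: 291.41 lies in 252.23–420.12, so I_lo=51, I_hi=100, C_lo=252.23, C_hi=420.12.
(100−51)/(420.12−252.23) × (291.41−252.23) + 51 = 49/167.89 × 39.18 + 51 ≈ 62.43 → 62.
CO 26.644: bracket 21.806–30.035 → index 151–200; slope 49/8.229, offset 4.838.
AQI = 151 + 49/8.229·4.838 ≈ 179.81 ⇒ 180.
PM10 361.1: bracket 264.4–519.8 → index 51–100; slope 49/255.4, offset 96.7.
AQI = 51 + 49/255.4·96.7 ≈ 69.55 ⇒ 70.
PM2.5: 336.42 ∈ [266.48, 336.66] ↔ index [101, 150].
101 + (336.42−266.48)·(150−101)/(336.66−266.48) = 101 + 69.94·49/70.18 ≈ 149.83, so AQI = 150.
SO₂ 592.94: bracket 563.37–711.57 → index 101–150; slope 49/148.20, offset 29.57.
AQI = 101 + 49/148.20·29.57 ≈ 110.78 ⇒ 111.
Sub-indices: NO₂→62, CO→180, PM10→70, PM2.5→150, SO₂→111. Ranked high→low: 180, 150, 111, 70, 62. Second-highest sub-index = 150.

150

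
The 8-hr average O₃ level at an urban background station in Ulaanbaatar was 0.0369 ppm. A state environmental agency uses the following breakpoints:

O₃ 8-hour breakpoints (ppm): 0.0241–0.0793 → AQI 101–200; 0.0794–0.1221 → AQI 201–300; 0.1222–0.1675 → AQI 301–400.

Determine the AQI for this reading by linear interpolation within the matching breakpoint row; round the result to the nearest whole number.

124

O₃: row 0.0241–0.0793 (AQI 101–200). (200−101)·(0.0369−0.0241)/(0.0793−0.0241) + 101 = 99·0.0128/0.0552 + 101 ≈ 123.96 → 124.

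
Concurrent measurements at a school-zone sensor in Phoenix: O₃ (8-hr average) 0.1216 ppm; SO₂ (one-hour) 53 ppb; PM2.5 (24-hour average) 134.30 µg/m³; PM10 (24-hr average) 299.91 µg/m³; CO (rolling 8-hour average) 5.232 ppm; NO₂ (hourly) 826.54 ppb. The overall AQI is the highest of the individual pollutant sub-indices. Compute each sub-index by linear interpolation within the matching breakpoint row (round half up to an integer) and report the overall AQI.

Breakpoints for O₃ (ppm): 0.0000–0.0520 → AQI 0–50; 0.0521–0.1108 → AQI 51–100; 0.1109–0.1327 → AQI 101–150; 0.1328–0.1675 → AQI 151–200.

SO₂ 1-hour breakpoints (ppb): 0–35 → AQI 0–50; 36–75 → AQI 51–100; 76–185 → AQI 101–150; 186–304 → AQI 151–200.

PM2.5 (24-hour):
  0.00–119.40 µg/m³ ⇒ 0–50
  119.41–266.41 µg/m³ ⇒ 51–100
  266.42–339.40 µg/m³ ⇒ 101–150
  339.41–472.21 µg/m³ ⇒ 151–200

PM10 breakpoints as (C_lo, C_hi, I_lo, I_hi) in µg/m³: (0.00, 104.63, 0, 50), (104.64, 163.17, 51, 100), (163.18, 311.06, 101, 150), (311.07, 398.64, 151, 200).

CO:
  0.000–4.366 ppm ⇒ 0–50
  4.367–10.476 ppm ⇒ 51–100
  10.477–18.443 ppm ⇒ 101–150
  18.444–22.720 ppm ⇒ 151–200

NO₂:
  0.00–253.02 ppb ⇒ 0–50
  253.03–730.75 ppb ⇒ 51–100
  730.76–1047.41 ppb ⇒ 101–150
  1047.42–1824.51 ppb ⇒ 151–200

146

O₃: row 0.1109–0.1327 (AQI 101–150). (150−101)·(0.1216−0.1109)/(0.1327−0.1109) + 101 = 49·0.0107/0.0218 + 101 ≈ 125.05 → 125.
SO₂ 53: bracket 36–75 → index 51–100; slope 49/39, offset 17.
AQI = 51 + 49/39·17 ≈ 72.36 ⇒ 72.
PM2.5: row 119.41–266.41 (AQI 51–100). (100−51)·(134.30−119.41)/(266.41−119.41) + 51 = 49·14.89/147.00 + 51 ≈ 55.96 → 56.
PM10 299.91: bracket 163.18–311.06 → index 101–150; slope 49/147.88, offset 136.73.
AQI = 101 + 49/147.88·136.73 ≈ 146.31 ⇒ 146.
CO: 5.232 lies in 4.367–10.476, so I_lo=51, I_hi=100, C_lo=4.367, C_hi=10.476.
(100−51)/(10.476−4.367) × (5.232−4.367) + 51 = 49/6.109 × 0.865 + 51 ≈ 57.94 → 58.
NO₂: 826.54 ∈ [730.76, 1047.41] ↔ index [101, 150].
101 + (826.54−730.76)·(150−101)/(1047.41−730.76) = 101 + 95.78·49/316.65 ≈ 115.82, so AQI = 116.
Sub-indices: O₃→125, SO₂→72, PM2.5→56, PM10→146, CO→58, NO₂→116. Overall AQI = max = 146; dominant pollutant is PM10.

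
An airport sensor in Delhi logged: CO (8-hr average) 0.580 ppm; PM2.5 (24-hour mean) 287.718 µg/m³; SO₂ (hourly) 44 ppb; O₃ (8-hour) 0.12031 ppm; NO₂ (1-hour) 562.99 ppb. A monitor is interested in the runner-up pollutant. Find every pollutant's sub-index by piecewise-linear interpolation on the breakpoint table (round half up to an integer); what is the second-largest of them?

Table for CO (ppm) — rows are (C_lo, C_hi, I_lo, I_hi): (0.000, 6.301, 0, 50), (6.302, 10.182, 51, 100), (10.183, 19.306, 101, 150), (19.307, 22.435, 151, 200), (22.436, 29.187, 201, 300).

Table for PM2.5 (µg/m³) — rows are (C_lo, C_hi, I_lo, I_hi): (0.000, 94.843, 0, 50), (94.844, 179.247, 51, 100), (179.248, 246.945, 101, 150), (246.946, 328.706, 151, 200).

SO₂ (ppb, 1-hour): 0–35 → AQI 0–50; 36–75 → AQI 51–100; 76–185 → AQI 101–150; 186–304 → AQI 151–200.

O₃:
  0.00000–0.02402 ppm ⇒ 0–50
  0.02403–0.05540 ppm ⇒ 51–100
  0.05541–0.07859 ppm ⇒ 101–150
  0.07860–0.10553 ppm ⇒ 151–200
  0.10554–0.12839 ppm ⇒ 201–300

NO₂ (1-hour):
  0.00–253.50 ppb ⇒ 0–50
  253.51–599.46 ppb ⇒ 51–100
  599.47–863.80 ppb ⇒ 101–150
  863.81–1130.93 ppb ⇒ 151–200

175

CO 0.580: bracket 0.000–6.301 → index 0–50; slope 50/6.301, offset 0.580.
AQI = 0 + 50/6.301·0.580 ≈ 4.60 ⇒ 5.
PM2.5: row 246.946–328.706 (AQI 151–200). (200−151)·(287.718−246.946)/(328.706−246.946) + 151 = 49·40.772/81.760 + 151 ≈ 175.44 → 175.
SO₂: 44 ∈ [36, 75] ↔ index [51, 100].
51 + (44−36)·(100−51)/(75−36) = 51 + 8·49/39 ≈ 61.05, so AQI = 61.
O₃ 0.12031: bracket 0.10554–0.12839 → index 201–300; slope 99/0.02285, offset 0.01477.
AQI = 201 + 99/0.02285·0.01477 ≈ 264.99 ⇒ 265.
NO₂: row 253.51–599.46 (AQI 51–100). (100−51)·(562.99−253.51)/(599.46−253.51) + 51 = 49·309.48/345.95 + 51 ≈ 94.83 → 95.
Sub-indices: CO→5, PM2.5→175, SO₂→61, O₃→265, NO₂→95. Ranked high→low: 265, 175, 95, 61, 5. Second-highest sub-index = 175.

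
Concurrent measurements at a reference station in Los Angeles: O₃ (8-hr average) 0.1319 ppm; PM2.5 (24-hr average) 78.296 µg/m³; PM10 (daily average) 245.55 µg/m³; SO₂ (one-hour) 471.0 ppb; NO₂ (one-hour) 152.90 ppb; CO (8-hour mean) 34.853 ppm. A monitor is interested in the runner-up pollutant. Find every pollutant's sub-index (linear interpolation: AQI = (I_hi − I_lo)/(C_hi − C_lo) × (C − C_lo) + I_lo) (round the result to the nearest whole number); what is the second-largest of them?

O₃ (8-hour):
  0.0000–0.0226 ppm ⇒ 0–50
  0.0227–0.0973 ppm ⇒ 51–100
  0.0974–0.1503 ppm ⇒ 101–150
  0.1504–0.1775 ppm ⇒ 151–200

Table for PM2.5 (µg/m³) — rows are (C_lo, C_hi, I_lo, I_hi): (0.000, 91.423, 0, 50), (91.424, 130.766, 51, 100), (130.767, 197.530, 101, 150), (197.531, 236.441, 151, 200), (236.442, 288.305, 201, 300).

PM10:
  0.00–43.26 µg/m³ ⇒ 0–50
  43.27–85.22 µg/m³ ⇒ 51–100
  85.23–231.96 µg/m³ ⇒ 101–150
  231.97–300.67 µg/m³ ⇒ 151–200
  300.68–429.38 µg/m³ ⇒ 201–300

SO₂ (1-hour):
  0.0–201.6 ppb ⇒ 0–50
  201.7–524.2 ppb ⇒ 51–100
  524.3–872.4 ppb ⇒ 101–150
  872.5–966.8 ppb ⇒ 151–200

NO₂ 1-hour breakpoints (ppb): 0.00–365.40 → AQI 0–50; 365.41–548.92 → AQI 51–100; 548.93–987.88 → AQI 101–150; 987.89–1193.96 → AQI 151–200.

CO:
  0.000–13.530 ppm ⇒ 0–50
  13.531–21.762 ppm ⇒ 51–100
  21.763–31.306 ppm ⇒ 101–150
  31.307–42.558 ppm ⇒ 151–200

O₃: 0.1319 lies in 0.0974–0.1503, so I_lo=101, I_hi=150, C_lo=0.0974, C_hi=0.1503.
(150−101)/(0.1503−0.0974) × (0.1319−0.0974) + 101 = 49/0.0529 × 0.0345 + 101 ≈ 132.96 → 133.
PM2.5: row 0.000–91.423 (AQI 0–50). (50−0)·(78.296−0.000)/(91.423−0.000) + 0 = 50·78.296/91.423 + 0 ≈ 42.82 → 43.
PM10: 245.55 ∈ [231.97, 300.67] ↔ index [151, 200].
151 + (245.55−231.97)·(200−151)/(300.67−231.97) = 151 + 13.58·49/68.70 ≈ 160.69, so AQI = 161.
SO₂: 471.0 ∈ [201.7, 524.2] ↔ index [51, 100].
51 + (471.0−201.7)·(100−51)/(524.2−201.7) = 51 + 269.3·49/322.5 ≈ 91.92, so AQI = 92.
NO₂: 152.90 ∈ [0.00, 365.40] ↔ index [0, 50].
0 + (152.90−0.00)·(50−0)/(365.40−0.00) = 0 + 152.90·50/365.40 ≈ 20.92, so AQI = 21.
CO: 34.853 lies in 31.307–42.558, so I_lo=151, I_hi=200, C_lo=31.307, C_hi=42.558.
(200−151)/(42.558−31.307) × (34.853−31.307) + 151 = 49/11.251 × 3.546 + 151 ≈ 166.44 → 166.
Sub-indices: O₃→133, PM2.5→43, PM10→161, SO₂→92, NO₂→21, CO→166. Ranked high→low: 166, 161, 133, 92, 43, 21. Second-highest sub-index = 161.

161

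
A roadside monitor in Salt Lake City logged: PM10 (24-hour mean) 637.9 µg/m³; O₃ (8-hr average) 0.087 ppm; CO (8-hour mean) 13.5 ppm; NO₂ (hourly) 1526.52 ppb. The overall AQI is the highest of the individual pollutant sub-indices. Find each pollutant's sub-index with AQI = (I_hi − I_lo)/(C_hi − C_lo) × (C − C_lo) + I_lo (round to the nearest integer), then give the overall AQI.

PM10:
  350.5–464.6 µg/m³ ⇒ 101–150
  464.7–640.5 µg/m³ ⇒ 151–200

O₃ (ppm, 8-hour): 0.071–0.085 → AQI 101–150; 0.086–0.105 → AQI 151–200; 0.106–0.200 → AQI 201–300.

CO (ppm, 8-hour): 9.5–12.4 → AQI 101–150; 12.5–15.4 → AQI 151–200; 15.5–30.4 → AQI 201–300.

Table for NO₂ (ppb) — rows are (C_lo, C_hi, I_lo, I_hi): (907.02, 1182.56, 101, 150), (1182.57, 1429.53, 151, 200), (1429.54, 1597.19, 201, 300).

PM10: 637.9 ∈ [464.7, 640.5] ↔ index [151, 200].
151 + (637.9−464.7)·(200−151)/(640.5−464.7) = 151 + 173.2·49/175.8 ≈ 199.28, so AQI = 199.
O₃ 0.087: bracket 0.086–0.105 → index 151–200; slope 49/0.019, offset 0.001.
AQI = 151 + 49/0.019·0.001 ≈ 153.58 ⇒ 154.
CO: row 12.5–15.4 (AQI 151–200). (200−151)·(13.5−12.5)/(15.4−12.5) + 151 = 49·1.0/2.9 + 151 ≈ 167.90 → 168.
NO₂: 1526.52 ∈ [1429.54, 1597.19] ↔ index [201, 300].
201 + (1526.52−1429.54)·(300−201)/(1597.19−1429.54) = 201 + 96.98·99/167.65 ≈ 258.27, so AQI = 258.
Sub-indices: PM10→199, O₃→154, CO→168, NO₂→258. Overall AQI = max = 258; dominant pollutant is NO₂.
AQI 258: Very Unhealthy.

258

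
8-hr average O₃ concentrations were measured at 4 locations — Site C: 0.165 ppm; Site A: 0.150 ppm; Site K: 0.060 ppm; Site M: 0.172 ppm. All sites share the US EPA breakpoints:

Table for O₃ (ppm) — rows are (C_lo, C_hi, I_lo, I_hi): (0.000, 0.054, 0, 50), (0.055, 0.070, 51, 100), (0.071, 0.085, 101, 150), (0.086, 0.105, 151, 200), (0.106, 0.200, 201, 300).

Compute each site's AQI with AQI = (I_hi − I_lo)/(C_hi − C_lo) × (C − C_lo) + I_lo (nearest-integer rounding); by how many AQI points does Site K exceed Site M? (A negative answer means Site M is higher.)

-204

Site C: row 0.106–0.200 (AQI 201–300). (300−201)·(0.165−0.106)/(0.200−0.106) + 201 = 99·0.059/0.094 + 201 ≈ 263.14 → 263.
Site A: 0.150 ∈ [0.106, 0.200] ↔ index [201, 300].
201 + (0.150−0.106)·(300−201)/(0.200−0.106) = 201 + 0.044·99/0.094 ≈ 247.34, so AQI = 247.
Site K: 0.060 ∈ [0.055, 0.070] ↔ index [51, 100].
51 + (0.060−0.055)·(100−51)/(0.070−0.055) = 51 + 0.005·49/0.015 ≈ 67.33, so AQI = 67.
Site M: row 0.106–0.200 (AQI 201–300). (300−201)·(0.172−0.106)/(0.200−0.106) + 201 = 99·0.066/0.094 + 201 ≈ 270.51 → 271.
AQIs: Site C=263, Site A=247, Site K=67, Site M=271. Site K (67) − Site M (271) = -204.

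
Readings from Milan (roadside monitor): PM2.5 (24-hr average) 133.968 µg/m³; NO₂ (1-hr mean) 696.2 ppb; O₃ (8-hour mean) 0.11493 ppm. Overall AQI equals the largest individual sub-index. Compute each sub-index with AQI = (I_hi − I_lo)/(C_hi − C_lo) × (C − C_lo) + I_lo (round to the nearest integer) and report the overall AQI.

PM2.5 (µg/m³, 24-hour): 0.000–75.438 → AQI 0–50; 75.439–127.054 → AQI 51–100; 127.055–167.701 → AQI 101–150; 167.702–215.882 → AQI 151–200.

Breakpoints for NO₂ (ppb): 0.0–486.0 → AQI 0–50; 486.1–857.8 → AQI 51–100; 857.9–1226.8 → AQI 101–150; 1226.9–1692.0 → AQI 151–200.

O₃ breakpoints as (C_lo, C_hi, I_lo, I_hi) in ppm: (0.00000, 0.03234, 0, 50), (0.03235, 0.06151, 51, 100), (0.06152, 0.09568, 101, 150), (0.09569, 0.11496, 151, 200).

200

PM2.5: 133.968 ∈ [127.055, 167.701] ↔ index [101, 150].
101 + (133.968−127.055)·(150−101)/(167.701−127.055) = 101 + 6.913·49/40.646 ≈ 109.33, so AQI = 109.
NO₂ 696.2: bracket 486.1–857.8 → index 51–100; slope 49/371.7, offset 210.1.
AQI = 51 + 49/371.7·210.1 ≈ 78.70 ⇒ 79.
O₃: 0.11493 ∈ [0.09569, 0.11496] ↔ index [151, 200].
151 + (0.11493−0.09569)·(200−151)/(0.11496−0.09569) = 151 + 0.01924·49/0.01927 ≈ 199.92, so AQI = 200.
Sub-indices: PM2.5→109, NO₂→79, O₃→200. Overall AQI = max = 200; dominant pollutant is O₃.
AQI 200: Unhealthy.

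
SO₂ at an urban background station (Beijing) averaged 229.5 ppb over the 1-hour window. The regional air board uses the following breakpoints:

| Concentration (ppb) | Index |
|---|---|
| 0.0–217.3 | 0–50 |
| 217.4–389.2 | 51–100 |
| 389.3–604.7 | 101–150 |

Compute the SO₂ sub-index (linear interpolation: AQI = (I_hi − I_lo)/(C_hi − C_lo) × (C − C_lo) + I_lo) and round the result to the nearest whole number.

SO₂: 229.5 lies in 217.4–389.2, so I_lo=51, I_hi=100, C_lo=217.4, C_hi=389.2.
(100−51)/(389.2−217.4) × (229.5−217.4) + 51 = 49/171.8 × 12.1 + 51 ≈ 54.45 → 54.
AQI 54 falls in the Moderate category.

54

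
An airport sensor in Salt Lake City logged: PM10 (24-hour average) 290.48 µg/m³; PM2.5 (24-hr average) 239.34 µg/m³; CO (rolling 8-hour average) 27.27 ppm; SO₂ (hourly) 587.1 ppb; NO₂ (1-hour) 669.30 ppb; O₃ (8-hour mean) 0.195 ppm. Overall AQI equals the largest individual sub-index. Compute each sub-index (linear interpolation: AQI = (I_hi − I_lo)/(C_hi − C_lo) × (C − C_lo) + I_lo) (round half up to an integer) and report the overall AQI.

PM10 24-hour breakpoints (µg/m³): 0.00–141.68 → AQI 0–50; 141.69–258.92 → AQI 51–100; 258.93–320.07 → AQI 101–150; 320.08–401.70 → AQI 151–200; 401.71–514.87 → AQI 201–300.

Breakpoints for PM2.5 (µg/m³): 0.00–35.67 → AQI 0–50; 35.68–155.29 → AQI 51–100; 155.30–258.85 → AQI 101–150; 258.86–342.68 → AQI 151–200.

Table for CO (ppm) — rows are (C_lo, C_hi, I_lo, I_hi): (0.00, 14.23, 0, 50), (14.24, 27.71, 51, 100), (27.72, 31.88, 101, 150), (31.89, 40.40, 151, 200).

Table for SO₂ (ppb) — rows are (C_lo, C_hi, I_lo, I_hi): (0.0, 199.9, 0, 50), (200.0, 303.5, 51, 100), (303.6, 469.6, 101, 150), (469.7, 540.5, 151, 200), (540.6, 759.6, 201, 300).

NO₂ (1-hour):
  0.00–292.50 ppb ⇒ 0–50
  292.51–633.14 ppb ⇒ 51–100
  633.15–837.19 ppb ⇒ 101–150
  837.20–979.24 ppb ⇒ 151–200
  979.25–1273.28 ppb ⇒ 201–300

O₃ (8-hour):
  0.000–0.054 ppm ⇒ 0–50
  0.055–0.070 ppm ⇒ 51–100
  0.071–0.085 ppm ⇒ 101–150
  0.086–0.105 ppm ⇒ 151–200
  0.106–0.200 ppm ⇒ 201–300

295

PM10: row 258.93–320.07 (AQI 101–150). (150−101)·(290.48−258.93)/(320.07−258.93) + 101 = 49·31.55/61.14 + 101 ≈ 126.29 → 126.
PM2.5: 239.34 lies in 155.30–258.85, so I_lo=101, I_hi=150, C_lo=155.30, C_hi=258.85.
(150−101)/(258.85−155.30) × (239.34−155.30) + 101 = 49/103.55 × 84.04 + 101 ≈ 140.77 → 141.
CO 27.27: bracket 14.24–27.71 → index 51–100; slope 49/13.47, offset 13.03.
AQI = 51 + 49/13.47·13.03 ≈ 98.40 ⇒ 98.
SO₂: row 540.6–759.6 (AQI 201–300). (300−201)·(587.1−540.6)/(759.6−540.6) + 201 = 99·46.5/219.0 + 201 ≈ 222.02 → 222.
NO₂ 669.30: bracket 633.15–837.19 → index 101–150; slope 49/204.04, offset 36.15.
AQI = 101 + 49/204.04·36.15 ≈ 109.68 ⇒ 110.
O₃: 0.195 lies in 0.106–0.200, so I_lo=201, I_hi=300, C_lo=0.106, C_hi=0.200.
(300−201)/(0.200−0.106) × (0.195−0.106) + 201 = 99/0.094 × 0.089 + 201 ≈ 294.73 → 295.
Sub-indices: PM10→126, PM2.5→141, CO→98, SO₂→222, NO₂→110, O₃→295. Overall AQI = max = 295; dominant pollutant is O₃.
AQI 295: Very Unhealthy.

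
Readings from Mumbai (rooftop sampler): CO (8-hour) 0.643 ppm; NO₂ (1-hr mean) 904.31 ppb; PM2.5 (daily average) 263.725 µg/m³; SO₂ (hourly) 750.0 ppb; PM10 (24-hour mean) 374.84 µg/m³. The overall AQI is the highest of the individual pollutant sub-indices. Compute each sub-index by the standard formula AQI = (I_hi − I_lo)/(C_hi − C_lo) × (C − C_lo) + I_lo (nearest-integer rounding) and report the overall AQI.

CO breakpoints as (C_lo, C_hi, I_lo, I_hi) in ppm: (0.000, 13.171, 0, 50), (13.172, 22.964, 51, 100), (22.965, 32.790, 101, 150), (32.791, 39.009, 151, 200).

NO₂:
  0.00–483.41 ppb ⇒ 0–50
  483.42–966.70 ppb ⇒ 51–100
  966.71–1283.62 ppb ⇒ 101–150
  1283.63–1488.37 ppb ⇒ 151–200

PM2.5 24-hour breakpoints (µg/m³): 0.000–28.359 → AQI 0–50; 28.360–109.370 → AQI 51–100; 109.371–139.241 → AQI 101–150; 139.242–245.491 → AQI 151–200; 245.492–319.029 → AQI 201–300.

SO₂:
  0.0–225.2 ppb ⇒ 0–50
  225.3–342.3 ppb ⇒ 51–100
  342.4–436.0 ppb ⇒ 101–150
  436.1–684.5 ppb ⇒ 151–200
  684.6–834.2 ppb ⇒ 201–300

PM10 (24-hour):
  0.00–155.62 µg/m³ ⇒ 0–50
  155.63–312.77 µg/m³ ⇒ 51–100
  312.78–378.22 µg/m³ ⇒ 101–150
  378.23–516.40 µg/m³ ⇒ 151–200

CO: 0.643 lies in 0.000–13.171, so I_lo=0, I_hi=50, C_lo=0.000, C_hi=13.171.
(50−0)/(13.171−0.000) × (0.643−0.000) + 0 = 50/13.171 × 0.643 + 0 ≈ 2.44 → 2.
NO₂: 904.31 ∈ [483.42, 966.70] ↔ index [51, 100].
51 + (904.31−483.42)·(100−51)/(966.70−483.42) = 51 + 420.89·49/483.28 ≈ 93.67, so AQI = 94.
PM2.5: 263.725 lies in 245.492–319.029, so I_lo=201, I_hi=300, C_lo=245.492, C_hi=319.029.
(300−201)/(319.029−245.492) × (263.725−245.492) + 201 = 99/73.537 × 18.233 + 201 ≈ 225.55 → 226.
SO₂: 750.0 lies in 684.6–834.2, so I_lo=201, I_hi=300, C_lo=684.6, C_hi=834.2.
(300−201)/(834.2−684.6) × (750.0−684.6) + 201 = 99/149.6 × 65.4 + 201 ≈ 244.28 → 244.
PM10: 374.84 ∈ [312.78, 378.22] ↔ index [101, 150].
101 + (374.84−312.78)·(150−101)/(378.22−312.78) = 101 + 62.06·49/65.44 ≈ 147.47, so AQI = 147.
Sub-indices: CO→2, NO₂→94, PM2.5→226, SO₂→244, PM10→147. Overall AQI = max = 244; dominant pollutant is SO₂.

244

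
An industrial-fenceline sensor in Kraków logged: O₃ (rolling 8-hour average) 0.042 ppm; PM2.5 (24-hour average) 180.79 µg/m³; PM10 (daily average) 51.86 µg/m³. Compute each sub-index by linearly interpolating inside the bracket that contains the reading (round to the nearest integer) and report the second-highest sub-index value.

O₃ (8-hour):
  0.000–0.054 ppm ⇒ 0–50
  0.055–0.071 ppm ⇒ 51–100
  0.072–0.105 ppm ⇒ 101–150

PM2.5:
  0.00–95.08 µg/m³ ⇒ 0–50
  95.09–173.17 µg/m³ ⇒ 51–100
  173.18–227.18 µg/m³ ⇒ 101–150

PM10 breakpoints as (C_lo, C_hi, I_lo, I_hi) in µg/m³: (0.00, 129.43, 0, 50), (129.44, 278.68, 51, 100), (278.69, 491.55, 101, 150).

O₃: 0.042 ∈ [0.000, 0.054] ↔ index [0, 50].
0 + (0.042−0.000)·(50−0)/(0.054−0.000) = 0 + 0.042·50/0.054 ≈ 38.89, so AQI = 39.
PM2.5: row 173.18–227.18 (AQI 101–150). (150−101)·(180.79−173.18)/(227.18−173.18) + 101 = 49·7.61/54.00 + 101 ≈ 107.91 → 108.
PM10: 51.86 ∈ [0.00, 129.43] ↔ index [0, 50].
0 + (51.86−0.00)·(50−0)/(129.43−0.00) = 0 + 51.86·50/129.43 ≈ 20.03, so AQI = 20.
Sub-indices: O₃→39, PM2.5→108, PM10→20. Ranked high→low: 108, 39, 20. Second-highest sub-index = 39.

39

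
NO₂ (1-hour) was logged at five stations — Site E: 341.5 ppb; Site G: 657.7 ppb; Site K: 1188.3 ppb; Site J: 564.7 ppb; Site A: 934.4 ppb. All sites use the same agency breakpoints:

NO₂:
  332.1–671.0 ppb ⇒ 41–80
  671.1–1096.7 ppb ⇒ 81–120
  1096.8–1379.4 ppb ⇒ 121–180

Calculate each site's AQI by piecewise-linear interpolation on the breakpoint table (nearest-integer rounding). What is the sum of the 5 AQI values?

433

Site E: 341.5 lies in 332.1–671.0, so I_lo=41, I_hi=80, C_lo=332.1, C_hi=671.0.
(80−41)/(671.0−332.1) × (341.5−332.1) + 41 = 39/338.9 × 9.4 + 41 ≈ 42.08 → 42.
Site G: 657.7 lies in 332.1–671.0, so I_lo=41, I_hi=80, C_lo=332.1, C_hi=671.0.
(80−41)/(671.0−332.1) × (657.7−332.1) + 41 = 39/338.9 × 325.6 + 41 ≈ 78.47 → 78.
Site K 1188.3: bracket 1096.8–1379.4 → index 121–180; slope 59/282.6, offset 91.5.
AQI = 121 + 59/282.6·91.5 ≈ 140.10 ⇒ 140.
Site J: row 332.1–671.0 (AQI 41–80). (80−41)·(564.7−332.1)/(671.0−332.1) + 41 = 39·232.6/338.9 + 41 ≈ 67.77 → 68.
Site A: 934.4 lies in 671.1–1096.7, so I_lo=81, I_hi=120, C_lo=671.1, C_hi=1096.7.
(120−81)/(1096.7−671.1) × (934.4−671.1) + 81 = 39/425.6 × 263.3 + 81 ≈ 105.13 → 105.
AQIs: Site E=42, Site G=78, Site K=140, Site J=68, Site A=105. Sum = 42 + 78 + 140 + 68 + 105 = 433.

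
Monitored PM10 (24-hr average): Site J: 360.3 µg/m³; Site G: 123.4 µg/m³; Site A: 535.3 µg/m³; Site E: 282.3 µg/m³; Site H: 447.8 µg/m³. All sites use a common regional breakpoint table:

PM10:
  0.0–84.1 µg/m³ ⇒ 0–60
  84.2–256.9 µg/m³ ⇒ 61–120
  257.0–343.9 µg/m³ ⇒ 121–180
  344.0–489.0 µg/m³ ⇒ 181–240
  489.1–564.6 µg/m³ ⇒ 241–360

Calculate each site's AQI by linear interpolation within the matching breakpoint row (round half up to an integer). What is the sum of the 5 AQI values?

937

Site J: 360.3 lies in 344.0–489.0, so I_lo=181, I_hi=240, C_lo=344.0, C_hi=489.0.
(240−181)/(489.0−344.0) × (360.3−344.0) + 181 = 59/145.0 × 16.3 + 181 ≈ 187.63 → 188.
Site G: row 84.2–256.9 (AQI 61–120). (120−61)·(123.4−84.2)/(256.9−84.2) + 61 = 59·39.2/172.7 + 61 ≈ 74.39 → 74.
Site A: 535.3 ∈ [489.1, 564.6] ↔ index [241, 360].
241 + (535.3−489.1)·(360−241)/(564.6−489.1) = 241 + 46.2·119/75.5 ≈ 313.82, so AQI = 314.
Site E: 282.3 lies in 257.0–343.9, so I_lo=121, I_hi=180, C_lo=257.0, C_hi=343.9.
(180−121)/(343.9−257.0) × (282.3−257.0) + 121 = 59/86.9 × 25.3 + 121 ≈ 138.18 → 138.
Site H: 447.8 lies in 344.0–489.0, so I_lo=181, I_hi=240, C_lo=344.0, C_hi=489.0.
(240−181)/(489.0−344.0) × (447.8−344.0) + 181 = 59/145.0 × 103.8 + 181 ≈ 223.24 → 223.
AQIs: Site J=188, Site G=74, Site A=314, Site E=138, Site H=223. Sum = 188 + 74 + 314 + 138 + 223 = 937.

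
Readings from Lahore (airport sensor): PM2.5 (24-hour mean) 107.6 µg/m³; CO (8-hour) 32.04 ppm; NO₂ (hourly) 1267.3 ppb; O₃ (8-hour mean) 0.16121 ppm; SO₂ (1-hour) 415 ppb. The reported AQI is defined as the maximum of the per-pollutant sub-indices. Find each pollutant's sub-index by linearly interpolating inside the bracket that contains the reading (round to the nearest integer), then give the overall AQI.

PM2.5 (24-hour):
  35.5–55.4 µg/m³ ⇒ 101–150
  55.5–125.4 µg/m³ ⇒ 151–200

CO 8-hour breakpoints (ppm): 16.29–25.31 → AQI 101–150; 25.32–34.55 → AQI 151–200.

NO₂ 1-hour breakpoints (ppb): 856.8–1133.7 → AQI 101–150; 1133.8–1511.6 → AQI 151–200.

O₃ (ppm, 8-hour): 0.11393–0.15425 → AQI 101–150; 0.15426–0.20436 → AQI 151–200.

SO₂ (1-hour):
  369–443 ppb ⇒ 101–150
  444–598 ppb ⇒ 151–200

PM2.5: 107.6 lies in 55.5–125.4, so I_lo=151, I_hi=200, C_lo=55.5, C_hi=125.4.
(200−151)/(125.4−55.5) × (107.6−55.5) + 151 = 49/69.9 × 52.1 + 151 ≈ 187.52 → 188.
CO: 32.04 lies in 25.32–34.55, so I_lo=151, I_hi=200, C_lo=25.32, C_hi=34.55.
(200−151)/(34.55−25.32) × (32.04−25.32) + 151 = 49/9.23 × 6.72 + 151 ≈ 186.67 → 187.
NO₂: row 1133.8–1511.6 (AQI 151–200). (200−151)·(1267.3−1133.8)/(1511.6−1133.8) + 151 = 49·133.5/377.8 + 151 ≈ 168.31 → 168.
O₃: 0.16121 ∈ [0.15426, 0.20436] ↔ index [151, 200].
151 + (0.16121−0.15426)·(200−151)/(0.20436−0.15426) = 151 + 0.00695·49/0.05010 ≈ 157.80, so AQI = 158.
SO₂: row 369–443 (AQI 101–150). (150−101)·(415−369)/(443−369) + 101 = 49·46/74 + 101 ≈ 131.46 → 131.
Sub-indices: PM2.5→188, CO→187, NO₂→168, O₃→158, SO₂→131. Overall AQI = max = 188; dominant pollutant is PM2.5.

188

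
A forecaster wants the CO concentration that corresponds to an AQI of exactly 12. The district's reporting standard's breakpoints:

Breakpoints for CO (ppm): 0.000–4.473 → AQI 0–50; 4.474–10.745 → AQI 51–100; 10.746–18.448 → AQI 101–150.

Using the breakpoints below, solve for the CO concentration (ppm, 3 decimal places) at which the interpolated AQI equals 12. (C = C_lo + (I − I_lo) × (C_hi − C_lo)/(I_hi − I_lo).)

1.074

AQI 12 lies in the 0–50 band, which corresponds to 0.000–4.473 ppm.
C = 0.000 + (12−0)×(4.473−0.000)/(50−0) = 0.000 + 12×4.473/50 ≈ 1.07352 ppm → 1.074 ppm to 3 dp.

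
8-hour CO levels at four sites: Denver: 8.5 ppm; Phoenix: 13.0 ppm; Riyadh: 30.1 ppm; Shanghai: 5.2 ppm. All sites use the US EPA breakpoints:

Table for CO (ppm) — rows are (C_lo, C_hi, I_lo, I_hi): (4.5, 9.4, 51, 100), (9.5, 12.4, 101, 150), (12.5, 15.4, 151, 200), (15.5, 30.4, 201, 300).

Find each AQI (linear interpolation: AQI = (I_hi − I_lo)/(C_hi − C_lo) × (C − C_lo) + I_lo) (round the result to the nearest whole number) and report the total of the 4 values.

606

Denver: 8.5 ∈ [4.5, 9.4] ↔ index [51, 100].
51 + (8.5−4.5)·(100−51)/(9.4−4.5) = 51 + 4.0·49/4.9 ≈ 91.00, so AQI = 91.
Phoenix: row 12.5–15.4 (AQI 151–200). (200−151)·(13.0−12.5)/(15.4−12.5) + 151 = 49·0.5/2.9 + 151 ≈ 159.45 → 159.
Riyadh: row 15.5–30.4 (AQI 201–300). (300−201)·(30.1−15.5)/(30.4−15.5) + 201 = 99·14.6/14.9 + 201 ≈ 298.01 → 298.
Shanghai: 5.2 lies in 4.5–9.4, so I_lo=51, I_hi=100, C_lo=4.5, C_hi=9.4.
(100−51)/(9.4−4.5) × (5.2−4.5) + 51 = 49/4.9 × 0.7 + 51 ≈ 58.00 → 58.
AQIs: Denver=91, Phoenix=159, Riyadh=298, Shanghai=58. Sum = 91 + 159 + 298 + 58 = 606.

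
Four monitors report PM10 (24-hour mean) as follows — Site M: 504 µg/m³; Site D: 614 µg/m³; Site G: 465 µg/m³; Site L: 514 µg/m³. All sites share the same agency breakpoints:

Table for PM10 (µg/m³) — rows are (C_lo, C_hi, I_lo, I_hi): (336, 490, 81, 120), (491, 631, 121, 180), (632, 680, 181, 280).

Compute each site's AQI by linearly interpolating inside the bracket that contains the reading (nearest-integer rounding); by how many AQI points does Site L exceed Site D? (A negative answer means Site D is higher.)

Site M 504: bracket 491–631 → index 121–180; slope 59/140, offset 13.
AQI = 121 + 59/140·13 ≈ 126.48 ⇒ 126.
Site D: row 491–631 (AQI 121–180). (180−121)·(614−491)/(631−491) + 121 = 59·123/140 + 121 ≈ 172.84 → 173.
Site G 465: bracket 336–490 → index 81–120; slope 39/154, offset 129.
AQI = 81 + 39/154·129 ≈ 113.67 ⇒ 114.
Site L 514: bracket 491–631 → index 121–180; slope 59/140, offset 23.
AQI = 121 + 59/140·23 ≈ 130.69 ⇒ 131.
AQIs: Site M=126, Site D=173, Site G=114, Site L=131. Site L (131) − Site D (173) = -42.

-42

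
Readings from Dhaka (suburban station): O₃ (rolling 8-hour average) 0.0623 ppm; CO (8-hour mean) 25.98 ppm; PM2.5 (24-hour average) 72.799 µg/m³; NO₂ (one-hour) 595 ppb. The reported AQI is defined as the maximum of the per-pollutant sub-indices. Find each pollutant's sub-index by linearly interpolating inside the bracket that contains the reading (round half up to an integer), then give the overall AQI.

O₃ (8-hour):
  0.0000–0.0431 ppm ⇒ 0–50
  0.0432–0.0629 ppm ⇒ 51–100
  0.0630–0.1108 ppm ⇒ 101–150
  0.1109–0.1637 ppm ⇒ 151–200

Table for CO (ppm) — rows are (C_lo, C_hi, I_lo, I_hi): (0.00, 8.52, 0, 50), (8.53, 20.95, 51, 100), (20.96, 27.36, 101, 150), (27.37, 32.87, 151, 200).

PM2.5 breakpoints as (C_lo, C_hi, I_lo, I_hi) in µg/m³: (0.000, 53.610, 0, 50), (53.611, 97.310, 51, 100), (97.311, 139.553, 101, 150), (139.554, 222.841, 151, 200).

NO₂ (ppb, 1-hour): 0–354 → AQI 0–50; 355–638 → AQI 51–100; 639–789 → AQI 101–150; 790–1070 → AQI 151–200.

139

O₃: row 0.0432–0.0629 (AQI 51–100). (100−51)·(0.0623−0.0432)/(0.0629−0.0432) + 51 = 49·0.0191/0.0197 + 51 ≈ 98.51 → 99.
CO: 25.98 lies in 20.96–27.36, so I_lo=101, I_hi=150, C_lo=20.96, C_hi=27.36.
(150−101)/(27.36−20.96) × (25.98−20.96) + 101 = 49/6.40 × 5.02 + 101 ≈ 139.43 → 139.
PM2.5: row 53.611–97.310 (AQI 51–100). (100−51)·(72.799−53.611)/(97.310−53.611) + 51 = 49·19.188/43.699 + 51 ≈ 72.52 → 73.
NO₂ 595: bracket 355–638 → index 51–100; slope 49/283, offset 240.
AQI = 51 + 49/283·240 ≈ 92.55 ⇒ 93.
Sub-indices: O₃→99, CO→139, PM2.5→73, NO₂→93. Overall AQI = max = 139; dominant pollutant is CO.
AQI 139: Unhealthy for Sensitive Groups.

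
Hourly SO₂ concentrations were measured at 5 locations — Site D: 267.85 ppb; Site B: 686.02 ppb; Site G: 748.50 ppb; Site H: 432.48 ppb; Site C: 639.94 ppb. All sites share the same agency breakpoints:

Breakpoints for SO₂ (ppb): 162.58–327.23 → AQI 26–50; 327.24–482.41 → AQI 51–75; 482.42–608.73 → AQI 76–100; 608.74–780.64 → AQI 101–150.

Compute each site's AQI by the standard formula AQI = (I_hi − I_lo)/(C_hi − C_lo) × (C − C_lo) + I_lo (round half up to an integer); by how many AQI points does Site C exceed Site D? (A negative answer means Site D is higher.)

69

Site D: 267.85 ∈ [162.58, 327.23] ↔ index [26, 50].
26 + (267.85−162.58)·(50−26)/(327.23−162.58) = 26 + 105.27·24/164.65 ≈ 41.34, so AQI = 41.
Site B: 686.02 lies in 608.74–780.64, so I_lo=101, I_hi=150, C_lo=608.74, C_hi=780.64.
(150−101)/(780.64−608.74) × (686.02−608.74) + 101 = 49/171.90 × 77.28 + 101 ≈ 123.03 → 123.
Site G: row 608.74–780.64 (AQI 101–150). (150−101)·(748.50−608.74)/(780.64−608.74) + 101 = 49·139.76/171.90 + 101 ≈ 140.84 → 141.
Site H: 432.48 lies in 327.24–482.41, so I_lo=51, I_hi=75, C_lo=327.24, C_hi=482.41.
(75−51)/(482.41−327.24) × (432.48−327.24) + 51 = 24/155.17 × 105.24 + 51 ≈ 67.28 → 67.
Site C: row 608.74–780.64 (AQI 101–150). (150−101)·(639.94−608.74)/(780.64−608.74) + 101 = 49·31.20/171.90 + 101 ≈ 109.89 → 110.
AQIs: Site D=41, Site B=123, Site G=141, Site H=67, Site C=110. Site C (110) − Site D (41) = 69.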